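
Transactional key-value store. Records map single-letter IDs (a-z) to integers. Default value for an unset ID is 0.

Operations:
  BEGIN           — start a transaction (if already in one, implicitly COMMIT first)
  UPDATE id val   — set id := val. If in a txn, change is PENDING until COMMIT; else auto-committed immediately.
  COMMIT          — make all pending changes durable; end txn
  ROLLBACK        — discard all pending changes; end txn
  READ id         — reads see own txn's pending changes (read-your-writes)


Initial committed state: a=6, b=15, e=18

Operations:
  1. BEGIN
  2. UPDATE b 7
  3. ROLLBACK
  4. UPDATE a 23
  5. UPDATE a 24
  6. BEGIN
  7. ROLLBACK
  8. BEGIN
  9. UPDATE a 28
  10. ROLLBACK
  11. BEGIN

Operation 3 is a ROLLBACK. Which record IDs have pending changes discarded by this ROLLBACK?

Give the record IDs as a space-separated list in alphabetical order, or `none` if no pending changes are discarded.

Answer: b

Derivation:
Initial committed: {a=6, b=15, e=18}
Op 1: BEGIN: in_txn=True, pending={}
Op 2: UPDATE b=7 (pending; pending now {b=7})
Op 3: ROLLBACK: discarded pending ['b']; in_txn=False
Op 4: UPDATE a=23 (auto-commit; committed a=23)
Op 5: UPDATE a=24 (auto-commit; committed a=24)
Op 6: BEGIN: in_txn=True, pending={}
Op 7: ROLLBACK: discarded pending []; in_txn=False
Op 8: BEGIN: in_txn=True, pending={}
Op 9: UPDATE a=28 (pending; pending now {a=28})
Op 10: ROLLBACK: discarded pending ['a']; in_txn=False
Op 11: BEGIN: in_txn=True, pending={}
ROLLBACK at op 3 discards: ['b']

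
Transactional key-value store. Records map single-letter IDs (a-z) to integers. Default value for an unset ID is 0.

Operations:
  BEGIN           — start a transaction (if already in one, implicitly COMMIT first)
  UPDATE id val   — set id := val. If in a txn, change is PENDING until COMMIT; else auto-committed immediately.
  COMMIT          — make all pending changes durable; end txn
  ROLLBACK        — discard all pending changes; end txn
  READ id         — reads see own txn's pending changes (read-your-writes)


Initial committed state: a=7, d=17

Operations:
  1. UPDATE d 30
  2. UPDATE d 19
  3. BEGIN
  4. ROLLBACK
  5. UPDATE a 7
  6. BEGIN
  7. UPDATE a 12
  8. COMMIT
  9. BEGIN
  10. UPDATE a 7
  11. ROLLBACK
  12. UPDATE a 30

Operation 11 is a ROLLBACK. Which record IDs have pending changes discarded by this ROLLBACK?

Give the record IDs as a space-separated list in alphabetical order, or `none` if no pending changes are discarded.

Initial committed: {a=7, d=17}
Op 1: UPDATE d=30 (auto-commit; committed d=30)
Op 2: UPDATE d=19 (auto-commit; committed d=19)
Op 3: BEGIN: in_txn=True, pending={}
Op 4: ROLLBACK: discarded pending []; in_txn=False
Op 5: UPDATE a=7 (auto-commit; committed a=7)
Op 6: BEGIN: in_txn=True, pending={}
Op 7: UPDATE a=12 (pending; pending now {a=12})
Op 8: COMMIT: merged ['a'] into committed; committed now {a=12, d=19}
Op 9: BEGIN: in_txn=True, pending={}
Op 10: UPDATE a=7 (pending; pending now {a=7})
Op 11: ROLLBACK: discarded pending ['a']; in_txn=False
Op 12: UPDATE a=30 (auto-commit; committed a=30)
ROLLBACK at op 11 discards: ['a']

Answer: a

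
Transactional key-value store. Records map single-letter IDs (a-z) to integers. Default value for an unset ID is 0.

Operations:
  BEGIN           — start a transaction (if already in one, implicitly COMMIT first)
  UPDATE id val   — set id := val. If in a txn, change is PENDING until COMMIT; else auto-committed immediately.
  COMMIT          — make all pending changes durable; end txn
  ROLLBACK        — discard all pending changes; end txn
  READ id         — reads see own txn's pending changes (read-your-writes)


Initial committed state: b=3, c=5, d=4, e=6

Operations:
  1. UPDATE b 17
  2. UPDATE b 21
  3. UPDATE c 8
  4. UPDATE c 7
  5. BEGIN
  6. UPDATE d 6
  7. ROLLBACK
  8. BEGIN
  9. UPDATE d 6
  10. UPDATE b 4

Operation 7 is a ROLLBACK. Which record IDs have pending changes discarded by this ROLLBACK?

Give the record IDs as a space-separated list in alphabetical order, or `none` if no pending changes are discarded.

Answer: d

Derivation:
Initial committed: {b=3, c=5, d=4, e=6}
Op 1: UPDATE b=17 (auto-commit; committed b=17)
Op 2: UPDATE b=21 (auto-commit; committed b=21)
Op 3: UPDATE c=8 (auto-commit; committed c=8)
Op 4: UPDATE c=7 (auto-commit; committed c=7)
Op 5: BEGIN: in_txn=True, pending={}
Op 6: UPDATE d=6 (pending; pending now {d=6})
Op 7: ROLLBACK: discarded pending ['d']; in_txn=False
Op 8: BEGIN: in_txn=True, pending={}
Op 9: UPDATE d=6 (pending; pending now {d=6})
Op 10: UPDATE b=4 (pending; pending now {b=4, d=6})
ROLLBACK at op 7 discards: ['d']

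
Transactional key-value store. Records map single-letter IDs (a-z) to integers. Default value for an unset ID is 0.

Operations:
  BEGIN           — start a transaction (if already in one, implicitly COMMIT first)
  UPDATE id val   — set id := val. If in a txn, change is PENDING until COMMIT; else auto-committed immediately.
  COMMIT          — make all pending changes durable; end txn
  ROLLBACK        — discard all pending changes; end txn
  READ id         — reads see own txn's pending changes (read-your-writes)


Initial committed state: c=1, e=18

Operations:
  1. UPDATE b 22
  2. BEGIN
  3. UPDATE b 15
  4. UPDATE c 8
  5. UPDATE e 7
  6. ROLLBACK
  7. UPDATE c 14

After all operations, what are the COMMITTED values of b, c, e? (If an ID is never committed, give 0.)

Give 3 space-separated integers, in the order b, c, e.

Answer: 22 14 18

Derivation:
Initial committed: {c=1, e=18}
Op 1: UPDATE b=22 (auto-commit; committed b=22)
Op 2: BEGIN: in_txn=True, pending={}
Op 3: UPDATE b=15 (pending; pending now {b=15})
Op 4: UPDATE c=8 (pending; pending now {b=15, c=8})
Op 5: UPDATE e=7 (pending; pending now {b=15, c=8, e=7})
Op 6: ROLLBACK: discarded pending ['b', 'c', 'e']; in_txn=False
Op 7: UPDATE c=14 (auto-commit; committed c=14)
Final committed: {b=22, c=14, e=18}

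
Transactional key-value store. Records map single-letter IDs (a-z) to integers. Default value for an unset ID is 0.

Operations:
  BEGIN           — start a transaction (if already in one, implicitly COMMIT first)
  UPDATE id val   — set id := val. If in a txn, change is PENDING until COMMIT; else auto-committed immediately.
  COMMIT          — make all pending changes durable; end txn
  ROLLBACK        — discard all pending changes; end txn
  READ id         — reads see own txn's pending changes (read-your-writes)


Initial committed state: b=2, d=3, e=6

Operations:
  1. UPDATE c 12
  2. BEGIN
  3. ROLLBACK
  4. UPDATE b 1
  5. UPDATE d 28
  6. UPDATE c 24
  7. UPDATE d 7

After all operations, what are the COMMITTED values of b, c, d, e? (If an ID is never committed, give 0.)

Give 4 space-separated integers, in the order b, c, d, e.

Answer: 1 24 7 6

Derivation:
Initial committed: {b=2, d=3, e=6}
Op 1: UPDATE c=12 (auto-commit; committed c=12)
Op 2: BEGIN: in_txn=True, pending={}
Op 3: ROLLBACK: discarded pending []; in_txn=False
Op 4: UPDATE b=1 (auto-commit; committed b=1)
Op 5: UPDATE d=28 (auto-commit; committed d=28)
Op 6: UPDATE c=24 (auto-commit; committed c=24)
Op 7: UPDATE d=7 (auto-commit; committed d=7)
Final committed: {b=1, c=24, d=7, e=6}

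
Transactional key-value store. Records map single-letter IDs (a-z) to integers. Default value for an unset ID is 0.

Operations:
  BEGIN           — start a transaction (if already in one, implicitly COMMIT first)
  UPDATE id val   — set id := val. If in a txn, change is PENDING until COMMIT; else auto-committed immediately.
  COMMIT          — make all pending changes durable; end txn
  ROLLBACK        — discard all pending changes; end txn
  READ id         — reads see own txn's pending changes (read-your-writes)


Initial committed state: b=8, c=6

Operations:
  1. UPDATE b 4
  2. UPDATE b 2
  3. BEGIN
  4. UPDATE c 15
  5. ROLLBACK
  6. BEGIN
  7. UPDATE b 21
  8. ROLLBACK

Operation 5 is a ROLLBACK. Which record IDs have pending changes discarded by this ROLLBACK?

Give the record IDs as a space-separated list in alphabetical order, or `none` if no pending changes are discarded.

Answer: c

Derivation:
Initial committed: {b=8, c=6}
Op 1: UPDATE b=4 (auto-commit; committed b=4)
Op 2: UPDATE b=2 (auto-commit; committed b=2)
Op 3: BEGIN: in_txn=True, pending={}
Op 4: UPDATE c=15 (pending; pending now {c=15})
Op 5: ROLLBACK: discarded pending ['c']; in_txn=False
Op 6: BEGIN: in_txn=True, pending={}
Op 7: UPDATE b=21 (pending; pending now {b=21})
Op 8: ROLLBACK: discarded pending ['b']; in_txn=False
ROLLBACK at op 5 discards: ['c']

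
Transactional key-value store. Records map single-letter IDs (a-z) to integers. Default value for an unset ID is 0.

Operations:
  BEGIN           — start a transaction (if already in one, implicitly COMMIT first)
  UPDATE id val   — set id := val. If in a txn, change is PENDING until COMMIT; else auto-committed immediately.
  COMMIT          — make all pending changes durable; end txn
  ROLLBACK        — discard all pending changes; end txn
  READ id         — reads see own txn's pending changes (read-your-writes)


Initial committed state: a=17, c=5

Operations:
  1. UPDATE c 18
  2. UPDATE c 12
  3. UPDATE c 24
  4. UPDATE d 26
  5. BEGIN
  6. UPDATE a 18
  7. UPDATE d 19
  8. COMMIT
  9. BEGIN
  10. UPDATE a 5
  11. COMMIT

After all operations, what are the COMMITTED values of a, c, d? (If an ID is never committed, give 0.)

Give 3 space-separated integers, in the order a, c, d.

Answer: 5 24 19

Derivation:
Initial committed: {a=17, c=5}
Op 1: UPDATE c=18 (auto-commit; committed c=18)
Op 2: UPDATE c=12 (auto-commit; committed c=12)
Op 3: UPDATE c=24 (auto-commit; committed c=24)
Op 4: UPDATE d=26 (auto-commit; committed d=26)
Op 5: BEGIN: in_txn=True, pending={}
Op 6: UPDATE a=18 (pending; pending now {a=18})
Op 7: UPDATE d=19 (pending; pending now {a=18, d=19})
Op 8: COMMIT: merged ['a', 'd'] into committed; committed now {a=18, c=24, d=19}
Op 9: BEGIN: in_txn=True, pending={}
Op 10: UPDATE a=5 (pending; pending now {a=5})
Op 11: COMMIT: merged ['a'] into committed; committed now {a=5, c=24, d=19}
Final committed: {a=5, c=24, d=19}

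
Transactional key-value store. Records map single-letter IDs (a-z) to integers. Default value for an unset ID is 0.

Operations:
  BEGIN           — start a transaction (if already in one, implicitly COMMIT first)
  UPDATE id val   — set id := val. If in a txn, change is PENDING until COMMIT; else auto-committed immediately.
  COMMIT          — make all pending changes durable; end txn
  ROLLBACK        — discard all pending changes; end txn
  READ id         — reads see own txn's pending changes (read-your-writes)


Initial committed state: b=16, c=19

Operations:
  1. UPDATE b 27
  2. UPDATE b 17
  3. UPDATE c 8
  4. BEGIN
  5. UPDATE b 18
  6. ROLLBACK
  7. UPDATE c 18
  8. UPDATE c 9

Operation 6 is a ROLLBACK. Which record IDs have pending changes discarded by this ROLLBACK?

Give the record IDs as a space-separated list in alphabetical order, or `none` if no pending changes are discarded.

Initial committed: {b=16, c=19}
Op 1: UPDATE b=27 (auto-commit; committed b=27)
Op 2: UPDATE b=17 (auto-commit; committed b=17)
Op 3: UPDATE c=8 (auto-commit; committed c=8)
Op 4: BEGIN: in_txn=True, pending={}
Op 5: UPDATE b=18 (pending; pending now {b=18})
Op 6: ROLLBACK: discarded pending ['b']; in_txn=False
Op 7: UPDATE c=18 (auto-commit; committed c=18)
Op 8: UPDATE c=9 (auto-commit; committed c=9)
ROLLBACK at op 6 discards: ['b']

Answer: b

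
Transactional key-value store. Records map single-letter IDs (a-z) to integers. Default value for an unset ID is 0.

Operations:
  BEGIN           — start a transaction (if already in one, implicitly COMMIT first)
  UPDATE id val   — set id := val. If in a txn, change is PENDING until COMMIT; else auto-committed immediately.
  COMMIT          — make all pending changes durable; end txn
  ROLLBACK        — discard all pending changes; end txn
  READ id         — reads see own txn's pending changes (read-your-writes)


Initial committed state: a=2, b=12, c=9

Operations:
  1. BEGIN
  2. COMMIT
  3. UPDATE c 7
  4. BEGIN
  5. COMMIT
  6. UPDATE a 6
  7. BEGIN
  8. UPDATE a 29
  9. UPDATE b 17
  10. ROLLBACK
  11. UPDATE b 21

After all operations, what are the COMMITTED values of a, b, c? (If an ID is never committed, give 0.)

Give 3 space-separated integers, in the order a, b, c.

Initial committed: {a=2, b=12, c=9}
Op 1: BEGIN: in_txn=True, pending={}
Op 2: COMMIT: merged [] into committed; committed now {a=2, b=12, c=9}
Op 3: UPDATE c=7 (auto-commit; committed c=7)
Op 4: BEGIN: in_txn=True, pending={}
Op 5: COMMIT: merged [] into committed; committed now {a=2, b=12, c=7}
Op 6: UPDATE a=6 (auto-commit; committed a=6)
Op 7: BEGIN: in_txn=True, pending={}
Op 8: UPDATE a=29 (pending; pending now {a=29})
Op 9: UPDATE b=17 (pending; pending now {a=29, b=17})
Op 10: ROLLBACK: discarded pending ['a', 'b']; in_txn=False
Op 11: UPDATE b=21 (auto-commit; committed b=21)
Final committed: {a=6, b=21, c=7}

Answer: 6 21 7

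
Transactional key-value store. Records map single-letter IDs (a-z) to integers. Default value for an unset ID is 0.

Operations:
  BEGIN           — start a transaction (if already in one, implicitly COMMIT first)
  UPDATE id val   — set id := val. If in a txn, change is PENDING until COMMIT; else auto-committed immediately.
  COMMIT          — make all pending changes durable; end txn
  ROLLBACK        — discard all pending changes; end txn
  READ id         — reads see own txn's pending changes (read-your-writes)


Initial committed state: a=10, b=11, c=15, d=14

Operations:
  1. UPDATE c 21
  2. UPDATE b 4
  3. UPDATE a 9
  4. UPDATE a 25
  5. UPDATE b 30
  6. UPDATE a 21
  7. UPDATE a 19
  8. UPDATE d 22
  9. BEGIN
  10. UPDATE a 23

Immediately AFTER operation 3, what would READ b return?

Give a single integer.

Initial committed: {a=10, b=11, c=15, d=14}
Op 1: UPDATE c=21 (auto-commit; committed c=21)
Op 2: UPDATE b=4 (auto-commit; committed b=4)
Op 3: UPDATE a=9 (auto-commit; committed a=9)
After op 3: visible(b) = 4 (pending={}, committed={a=9, b=4, c=21, d=14})

Answer: 4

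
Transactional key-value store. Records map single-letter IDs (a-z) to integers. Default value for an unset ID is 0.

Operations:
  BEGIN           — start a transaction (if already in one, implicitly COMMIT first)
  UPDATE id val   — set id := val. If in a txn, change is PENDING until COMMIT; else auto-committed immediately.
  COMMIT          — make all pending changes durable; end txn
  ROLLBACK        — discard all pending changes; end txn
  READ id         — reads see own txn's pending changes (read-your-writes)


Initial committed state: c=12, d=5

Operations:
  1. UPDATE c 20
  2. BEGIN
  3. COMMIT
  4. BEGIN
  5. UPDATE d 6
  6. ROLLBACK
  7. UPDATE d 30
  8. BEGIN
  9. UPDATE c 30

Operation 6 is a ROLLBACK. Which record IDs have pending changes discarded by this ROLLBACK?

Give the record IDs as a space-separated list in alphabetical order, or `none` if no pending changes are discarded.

Answer: d

Derivation:
Initial committed: {c=12, d=5}
Op 1: UPDATE c=20 (auto-commit; committed c=20)
Op 2: BEGIN: in_txn=True, pending={}
Op 3: COMMIT: merged [] into committed; committed now {c=20, d=5}
Op 4: BEGIN: in_txn=True, pending={}
Op 5: UPDATE d=6 (pending; pending now {d=6})
Op 6: ROLLBACK: discarded pending ['d']; in_txn=False
Op 7: UPDATE d=30 (auto-commit; committed d=30)
Op 8: BEGIN: in_txn=True, pending={}
Op 9: UPDATE c=30 (pending; pending now {c=30})
ROLLBACK at op 6 discards: ['d']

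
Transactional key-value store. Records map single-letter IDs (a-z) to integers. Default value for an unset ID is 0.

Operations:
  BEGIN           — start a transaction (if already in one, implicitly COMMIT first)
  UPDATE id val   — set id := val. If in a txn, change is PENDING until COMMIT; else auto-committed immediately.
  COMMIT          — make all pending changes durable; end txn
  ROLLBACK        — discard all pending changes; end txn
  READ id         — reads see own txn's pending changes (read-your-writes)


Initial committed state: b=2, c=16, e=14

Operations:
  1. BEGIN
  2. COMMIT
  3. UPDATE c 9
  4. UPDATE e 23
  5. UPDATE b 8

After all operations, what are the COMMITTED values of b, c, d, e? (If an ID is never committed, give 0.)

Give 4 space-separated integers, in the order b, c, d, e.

Initial committed: {b=2, c=16, e=14}
Op 1: BEGIN: in_txn=True, pending={}
Op 2: COMMIT: merged [] into committed; committed now {b=2, c=16, e=14}
Op 3: UPDATE c=9 (auto-commit; committed c=9)
Op 4: UPDATE e=23 (auto-commit; committed e=23)
Op 5: UPDATE b=8 (auto-commit; committed b=8)
Final committed: {b=8, c=9, e=23}

Answer: 8 9 0 23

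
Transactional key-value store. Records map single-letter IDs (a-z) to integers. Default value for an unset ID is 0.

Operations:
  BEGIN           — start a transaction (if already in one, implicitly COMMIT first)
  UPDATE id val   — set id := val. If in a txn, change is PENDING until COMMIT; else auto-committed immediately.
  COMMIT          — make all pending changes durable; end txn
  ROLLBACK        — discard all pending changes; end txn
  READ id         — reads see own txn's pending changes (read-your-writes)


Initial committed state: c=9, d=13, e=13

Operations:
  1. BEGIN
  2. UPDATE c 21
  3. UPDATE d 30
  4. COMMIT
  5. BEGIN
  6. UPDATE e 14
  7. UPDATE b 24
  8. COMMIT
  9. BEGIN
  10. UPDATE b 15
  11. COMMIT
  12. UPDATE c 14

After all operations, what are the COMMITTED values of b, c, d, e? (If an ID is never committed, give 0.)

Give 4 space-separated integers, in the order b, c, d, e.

Answer: 15 14 30 14

Derivation:
Initial committed: {c=9, d=13, e=13}
Op 1: BEGIN: in_txn=True, pending={}
Op 2: UPDATE c=21 (pending; pending now {c=21})
Op 3: UPDATE d=30 (pending; pending now {c=21, d=30})
Op 4: COMMIT: merged ['c', 'd'] into committed; committed now {c=21, d=30, e=13}
Op 5: BEGIN: in_txn=True, pending={}
Op 6: UPDATE e=14 (pending; pending now {e=14})
Op 7: UPDATE b=24 (pending; pending now {b=24, e=14})
Op 8: COMMIT: merged ['b', 'e'] into committed; committed now {b=24, c=21, d=30, e=14}
Op 9: BEGIN: in_txn=True, pending={}
Op 10: UPDATE b=15 (pending; pending now {b=15})
Op 11: COMMIT: merged ['b'] into committed; committed now {b=15, c=21, d=30, e=14}
Op 12: UPDATE c=14 (auto-commit; committed c=14)
Final committed: {b=15, c=14, d=30, e=14}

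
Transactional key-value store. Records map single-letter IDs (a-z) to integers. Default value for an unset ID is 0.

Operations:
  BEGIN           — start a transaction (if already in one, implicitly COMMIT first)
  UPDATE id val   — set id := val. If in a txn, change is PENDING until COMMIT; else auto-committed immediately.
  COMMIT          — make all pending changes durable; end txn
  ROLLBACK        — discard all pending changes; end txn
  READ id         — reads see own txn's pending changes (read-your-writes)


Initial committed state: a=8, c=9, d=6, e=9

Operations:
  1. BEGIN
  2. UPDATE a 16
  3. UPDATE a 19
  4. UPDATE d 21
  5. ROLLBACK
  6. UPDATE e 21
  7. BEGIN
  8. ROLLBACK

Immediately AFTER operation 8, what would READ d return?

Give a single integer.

Initial committed: {a=8, c=9, d=6, e=9}
Op 1: BEGIN: in_txn=True, pending={}
Op 2: UPDATE a=16 (pending; pending now {a=16})
Op 3: UPDATE a=19 (pending; pending now {a=19})
Op 4: UPDATE d=21 (pending; pending now {a=19, d=21})
Op 5: ROLLBACK: discarded pending ['a', 'd']; in_txn=False
Op 6: UPDATE e=21 (auto-commit; committed e=21)
Op 7: BEGIN: in_txn=True, pending={}
Op 8: ROLLBACK: discarded pending []; in_txn=False
After op 8: visible(d) = 6 (pending={}, committed={a=8, c=9, d=6, e=21})

Answer: 6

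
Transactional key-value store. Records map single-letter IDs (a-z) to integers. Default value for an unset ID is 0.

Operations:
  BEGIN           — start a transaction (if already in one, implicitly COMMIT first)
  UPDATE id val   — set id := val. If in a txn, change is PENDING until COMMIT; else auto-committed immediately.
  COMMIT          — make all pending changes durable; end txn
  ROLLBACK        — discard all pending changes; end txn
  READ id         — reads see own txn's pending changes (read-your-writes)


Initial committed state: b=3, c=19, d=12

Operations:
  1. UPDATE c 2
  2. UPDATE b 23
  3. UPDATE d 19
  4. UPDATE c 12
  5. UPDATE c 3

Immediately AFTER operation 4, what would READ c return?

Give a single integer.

Initial committed: {b=3, c=19, d=12}
Op 1: UPDATE c=2 (auto-commit; committed c=2)
Op 2: UPDATE b=23 (auto-commit; committed b=23)
Op 3: UPDATE d=19 (auto-commit; committed d=19)
Op 4: UPDATE c=12 (auto-commit; committed c=12)
After op 4: visible(c) = 12 (pending={}, committed={b=23, c=12, d=19})

Answer: 12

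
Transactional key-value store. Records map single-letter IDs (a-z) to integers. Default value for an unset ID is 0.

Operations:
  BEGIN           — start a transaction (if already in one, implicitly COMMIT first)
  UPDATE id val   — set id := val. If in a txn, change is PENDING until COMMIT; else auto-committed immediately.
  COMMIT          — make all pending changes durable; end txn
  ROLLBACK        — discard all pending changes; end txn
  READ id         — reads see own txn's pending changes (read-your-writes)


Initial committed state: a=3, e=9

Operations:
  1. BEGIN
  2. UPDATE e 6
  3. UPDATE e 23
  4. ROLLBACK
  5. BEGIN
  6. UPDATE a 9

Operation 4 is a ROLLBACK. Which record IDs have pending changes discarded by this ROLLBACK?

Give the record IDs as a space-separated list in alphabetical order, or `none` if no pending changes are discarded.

Answer: e

Derivation:
Initial committed: {a=3, e=9}
Op 1: BEGIN: in_txn=True, pending={}
Op 2: UPDATE e=6 (pending; pending now {e=6})
Op 3: UPDATE e=23 (pending; pending now {e=23})
Op 4: ROLLBACK: discarded pending ['e']; in_txn=False
Op 5: BEGIN: in_txn=True, pending={}
Op 6: UPDATE a=9 (pending; pending now {a=9})
ROLLBACK at op 4 discards: ['e']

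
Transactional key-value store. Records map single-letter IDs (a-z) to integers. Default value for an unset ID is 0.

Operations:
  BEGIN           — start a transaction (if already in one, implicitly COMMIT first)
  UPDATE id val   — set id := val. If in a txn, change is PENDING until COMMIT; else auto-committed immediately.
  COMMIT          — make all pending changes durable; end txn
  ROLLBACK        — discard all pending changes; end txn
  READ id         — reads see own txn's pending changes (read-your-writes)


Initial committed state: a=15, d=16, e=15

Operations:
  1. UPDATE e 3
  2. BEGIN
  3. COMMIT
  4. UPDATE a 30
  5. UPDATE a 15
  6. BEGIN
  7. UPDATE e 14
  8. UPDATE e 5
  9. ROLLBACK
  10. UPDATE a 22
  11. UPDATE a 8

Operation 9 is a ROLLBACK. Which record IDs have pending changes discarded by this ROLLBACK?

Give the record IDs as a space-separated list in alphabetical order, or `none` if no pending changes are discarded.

Initial committed: {a=15, d=16, e=15}
Op 1: UPDATE e=3 (auto-commit; committed e=3)
Op 2: BEGIN: in_txn=True, pending={}
Op 3: COMMIT: merged [] into committed; committed now {a=15, d=16, e=3}
Op 4: UPDATE a=30 (auto-commit; committed a=30)
Op 5: UPDATE a=15 (auto-commit; committed a=15)
Op 6: BEGIN: in_txn=True, pending={}
Op 7: UPDATE e=14 (pending; pending now {e=14})
Op 8: UPDATE e=5 (pending; pending now {e=5})
Op 9: ROLLBACK: discarded pending ['e']; in_txn=False
Op 10: UPDATE a=22 (auto-commit; committed a=22)
Op 11: UPDATE a=8 (auto-commit; committed a=8)
ROLLBACK at op 9 discards: ['e']

Answer: e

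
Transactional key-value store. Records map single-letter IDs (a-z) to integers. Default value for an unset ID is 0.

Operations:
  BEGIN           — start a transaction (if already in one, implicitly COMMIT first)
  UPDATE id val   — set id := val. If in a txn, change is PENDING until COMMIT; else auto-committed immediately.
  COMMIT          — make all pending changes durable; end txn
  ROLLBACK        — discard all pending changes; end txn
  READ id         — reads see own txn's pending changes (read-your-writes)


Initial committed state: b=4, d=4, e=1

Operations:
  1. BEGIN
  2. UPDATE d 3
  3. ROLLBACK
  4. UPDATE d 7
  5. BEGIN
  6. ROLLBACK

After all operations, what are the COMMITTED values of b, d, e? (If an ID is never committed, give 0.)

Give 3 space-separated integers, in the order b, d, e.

Initial committed: {b=4, d=4, e=1}
Op 1: BEGIN: in_txn=True, pending={}
Op 2: UPDATE d=3 (pending; pending now {d=3})
Op 3: ROLLBACK: discarded pending ['d']; in_txn=False
Op 4: UPDATE d=7 (auto-commit; committed d=7)
Op 5: BEGIN: in_txn=True, pending={}
Op 6: ROLLBACK: discarded pending []; in_txn=False
Final committed: {b=4, d=7, e=1}

Answer: 4 7 1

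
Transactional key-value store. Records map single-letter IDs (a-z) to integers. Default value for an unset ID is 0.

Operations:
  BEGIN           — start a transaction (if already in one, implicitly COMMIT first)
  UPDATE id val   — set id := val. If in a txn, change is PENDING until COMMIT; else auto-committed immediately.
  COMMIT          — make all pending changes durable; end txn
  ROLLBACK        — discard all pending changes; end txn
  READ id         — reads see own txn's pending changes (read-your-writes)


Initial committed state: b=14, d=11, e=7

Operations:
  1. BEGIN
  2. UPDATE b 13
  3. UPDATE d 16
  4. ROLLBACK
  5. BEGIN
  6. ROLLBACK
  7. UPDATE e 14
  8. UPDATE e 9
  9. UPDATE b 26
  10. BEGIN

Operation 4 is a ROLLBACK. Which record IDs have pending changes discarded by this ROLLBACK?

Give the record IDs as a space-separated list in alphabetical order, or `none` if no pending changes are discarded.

Initial committed: {b=14, d=11, e=7}
Op 1: BEGIN: in_txn=True, pending={}
Op 2: UPDATE b=13 (pending; pending now {b=13})
Op 3: UPDATE d=16 (pending; pending now {b=13, d=16})
Op 4: ROLLBACK: discarded pending ['b', 'd']; in_txn=False
Op 5: BEGIN: in_txn=True, pending={}
Op 6: ROLLBACK: discarded pending []; in_txn=False
Op 7: UPDATE e=14 (auto-commit; committed e=14)
Op 8: UPDATE e=9 (auto-commit; committed e=9)
Op 9: UPDATE b=26 (auto-commit; committed b=26)
Op 10: BEGIN: in_txn=True, pending={}
ROLLBACK at op 4 discards: ['b', 'd']

Answer: b d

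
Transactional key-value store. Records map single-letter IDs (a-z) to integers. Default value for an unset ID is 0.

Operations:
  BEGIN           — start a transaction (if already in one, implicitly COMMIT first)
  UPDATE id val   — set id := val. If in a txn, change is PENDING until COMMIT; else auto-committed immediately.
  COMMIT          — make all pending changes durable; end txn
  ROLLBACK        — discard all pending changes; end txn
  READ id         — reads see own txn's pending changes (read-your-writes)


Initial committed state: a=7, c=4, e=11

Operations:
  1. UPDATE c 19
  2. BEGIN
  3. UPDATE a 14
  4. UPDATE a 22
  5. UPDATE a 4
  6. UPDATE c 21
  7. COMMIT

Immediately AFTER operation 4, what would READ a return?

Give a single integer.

Initial committed: {a=7, c=4, e=11}
Op 1: UPDATE c=19 (auto-commit; committed c=19)
Op 2: BEGIN: in_txn=True, pending={}
Op 3: UPDATE a=14 (pending; pending now {a=14})
Op 4: UPDATE a=22 (pending; pending now {a=22})
After op 4: visible(a) = 22 (pending={a=22}, committed={a=7, c=19, e=11})

Answer: 22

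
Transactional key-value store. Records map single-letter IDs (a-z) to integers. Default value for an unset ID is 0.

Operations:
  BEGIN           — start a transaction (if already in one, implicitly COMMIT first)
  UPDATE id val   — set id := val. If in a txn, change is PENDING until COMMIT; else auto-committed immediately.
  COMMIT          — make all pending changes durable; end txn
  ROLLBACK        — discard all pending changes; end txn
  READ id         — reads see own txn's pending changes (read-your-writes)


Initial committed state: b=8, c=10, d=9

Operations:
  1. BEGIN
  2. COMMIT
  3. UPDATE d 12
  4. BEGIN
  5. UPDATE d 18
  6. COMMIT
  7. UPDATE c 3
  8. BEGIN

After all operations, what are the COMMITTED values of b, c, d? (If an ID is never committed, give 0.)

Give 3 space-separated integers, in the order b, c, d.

Answer: 8 3 18

Derivation:
Initial committed: {b=8, c=10, d=9}
Op 1: BEGIN: in_txn=True, pending={}
Op 2: COMMIT: merged [] into committed; committed now {b=8, c=10, d=9}
Op 3: UPDATE d=12 (auto-commit; committed d=12)
Op 4: BEGIN: in_txn=True, pending={}
Op 5: UPDATE d=18 (pending; pending now {d=18})
Op 6: COMMIT: merged ['d'] into committed; committed now {b=8, c=10, d=18}
Op 7: UPDATE c=3 (auto-commit; committed c=3)
Op 8: BEGIN: in_txn=True, pending={}
Final committed: {b=8, c=3, d=18}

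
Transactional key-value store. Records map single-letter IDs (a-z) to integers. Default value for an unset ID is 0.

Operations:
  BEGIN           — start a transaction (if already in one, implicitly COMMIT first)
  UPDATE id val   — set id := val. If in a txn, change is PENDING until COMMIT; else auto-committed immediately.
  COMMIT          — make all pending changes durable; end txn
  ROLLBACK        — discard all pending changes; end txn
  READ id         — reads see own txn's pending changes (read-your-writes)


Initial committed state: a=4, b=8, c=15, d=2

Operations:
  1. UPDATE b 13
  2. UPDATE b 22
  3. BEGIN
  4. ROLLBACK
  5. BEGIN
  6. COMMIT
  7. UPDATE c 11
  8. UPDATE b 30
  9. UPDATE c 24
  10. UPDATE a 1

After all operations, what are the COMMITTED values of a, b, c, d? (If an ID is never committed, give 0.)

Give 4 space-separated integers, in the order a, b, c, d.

Answer: 1 30 24 2

Derivation:
Initial committed: {a=4, b=8, c=15, d=2}
Op 1: UPDATE b=13 (auto-commit; committed b=13)
Op 2: UPDATE b=22 (auto-commit; committed b=22)
Op 3: BEGIN: in_txn=True, pending={}
Op 4: ROLLBACK: discarded pending []; in_txn=False
Op 5: BEGIN: in_txn=True, pending={}
Op 6: COMMIT: merged [] into committed; committed now {a=4, b=22, c=15, d=2}
Op 7: UPDATE c=11 (auto-commit; committed c=11)
Op 8: UPDATE b=30 (auto-commit; committed b=30)
Op 9: UPDATE c=24 (auto-commit; committed c=24)
Op 10: UPDATE a=1 (auto-commit; committed a=1)
Final committed: {a=1, b=30, c=24, d=2}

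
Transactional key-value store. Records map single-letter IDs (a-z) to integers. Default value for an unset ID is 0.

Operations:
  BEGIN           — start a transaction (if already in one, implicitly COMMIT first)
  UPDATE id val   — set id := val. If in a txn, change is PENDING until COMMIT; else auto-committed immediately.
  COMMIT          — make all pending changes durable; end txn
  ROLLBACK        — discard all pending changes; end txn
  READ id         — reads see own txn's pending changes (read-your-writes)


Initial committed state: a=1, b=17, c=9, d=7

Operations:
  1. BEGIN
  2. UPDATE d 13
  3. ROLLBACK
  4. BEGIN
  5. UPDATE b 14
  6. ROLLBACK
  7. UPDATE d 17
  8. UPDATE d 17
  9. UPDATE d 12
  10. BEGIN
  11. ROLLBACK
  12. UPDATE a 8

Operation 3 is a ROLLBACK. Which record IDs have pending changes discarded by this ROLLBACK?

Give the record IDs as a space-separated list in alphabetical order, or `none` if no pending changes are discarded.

Initial committed: {a=1, b=17, c=9, d=7}
Op 1: BEGIN: in_txn=True, pending={}
Op 2: UPDATE d=13 (pending; pending now {d=13})
Op 3: ROLLBACK: discarded pending ['d']; in_txn=False
Op 4: BEGIN: in_txn=True, pending={}
Op 5: UPDATE b=14 (pending; pending now {b=14})
Op 6: ROLLBACK: discarded pending ['b']; in_txn=False
Op 7: UPDATE d=17 (auto-commit; committed d=17)
Op 8: UPDATE d=17 (auto-commit; committed d=17)
Op 9: UPDATE d=12 (auto-commit; committed d=12)
Op 10: BEGIN: in_txn=True, pending={}
Op 11: ROLLBACK: discarded pending []; in_txn=False
Op 12: UPDATE a=8 (auto-commit; committed a=8)
ROLLBACK at op 3 discards: ['d']

Answer: d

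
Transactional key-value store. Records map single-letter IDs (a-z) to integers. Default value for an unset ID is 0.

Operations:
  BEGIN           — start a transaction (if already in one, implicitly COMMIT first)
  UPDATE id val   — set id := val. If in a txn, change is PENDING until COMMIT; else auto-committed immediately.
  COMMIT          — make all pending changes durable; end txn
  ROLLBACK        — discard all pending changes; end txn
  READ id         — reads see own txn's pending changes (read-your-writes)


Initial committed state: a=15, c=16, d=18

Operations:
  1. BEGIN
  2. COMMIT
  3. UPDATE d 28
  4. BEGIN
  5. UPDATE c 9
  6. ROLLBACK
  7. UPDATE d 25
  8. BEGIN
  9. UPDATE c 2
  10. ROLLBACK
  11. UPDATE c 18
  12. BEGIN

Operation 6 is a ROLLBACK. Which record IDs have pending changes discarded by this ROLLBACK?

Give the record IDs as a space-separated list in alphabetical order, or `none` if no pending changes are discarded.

Initial committed: {a=15, c=16, d=18}
Op 1: BEGIN: in_txn=True, pending={}
Op 2: COMMIT: merged [] into committed; committed now {a=15, c=16, d=18}
Op 3: UPDATE d=28 (auto-commit; committed d=28)
Op 4: BEGIN: in_txn=True, pending={}
Op 5: UPDATE c=9 (pending; pending now {c=9})
Op 6: ROLLBACK: discarded pending ['c']; in_txn=False
Op 7: UPDATE d=25 (auto-commit; committed d=25)
Op 8: BEGIN: in_txn=True, pending={}
Op 9: UPDATE c=2 (pending; pending now {c=2})
Op 10: ROLLBACK: discarded pending ['c']; in_txn=False
Op 11: UPDATE c=18 (auto-commit; committed c=18)
Op 12: BEGIN: in_txn=True, pending={}
ROLLBACK at op 6 discards: ['c']

Answer: c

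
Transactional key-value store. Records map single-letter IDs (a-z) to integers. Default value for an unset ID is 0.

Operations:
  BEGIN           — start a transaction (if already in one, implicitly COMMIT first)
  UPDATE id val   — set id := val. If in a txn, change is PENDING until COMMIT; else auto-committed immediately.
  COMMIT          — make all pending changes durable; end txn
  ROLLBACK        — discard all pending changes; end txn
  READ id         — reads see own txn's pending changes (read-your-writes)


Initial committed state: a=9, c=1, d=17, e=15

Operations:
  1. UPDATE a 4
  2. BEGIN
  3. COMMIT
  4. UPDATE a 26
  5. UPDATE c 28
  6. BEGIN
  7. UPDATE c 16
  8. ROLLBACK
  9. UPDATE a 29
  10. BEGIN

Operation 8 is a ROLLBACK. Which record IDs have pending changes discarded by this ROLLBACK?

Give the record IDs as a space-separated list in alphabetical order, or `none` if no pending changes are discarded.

Answer: c

Derivation:
Initial committed: {a=9, c=1, d=17, e=15}
Op 1: UPDATE a=4 (auto-commit; committed a=4)
Op 2: BEGIN: in_txn=True, pending={}
Op 3: COMMIT: merged [] into committed; committed now {a=4, c=1, d=17, e=15}
Op 4: UPDATE a=26 (auto-commit; committed a=26)
Op 5: UPDATE c=28 (auto-commit; committed c=28)
Op 6: BEGIN: in_txn=True, pending={}
Op 7: UPDATE c=16 (pending; pending now {c=16})
Op 8: ROLLBACK: discarded pending ['c']; in_txn=False
Op 9: UPDATE a=29 (auto-commit; committed a=29)
Op 10: BEGIN: in_txn=True, pending={}
ROLLBACK at op 8 discards: ['c']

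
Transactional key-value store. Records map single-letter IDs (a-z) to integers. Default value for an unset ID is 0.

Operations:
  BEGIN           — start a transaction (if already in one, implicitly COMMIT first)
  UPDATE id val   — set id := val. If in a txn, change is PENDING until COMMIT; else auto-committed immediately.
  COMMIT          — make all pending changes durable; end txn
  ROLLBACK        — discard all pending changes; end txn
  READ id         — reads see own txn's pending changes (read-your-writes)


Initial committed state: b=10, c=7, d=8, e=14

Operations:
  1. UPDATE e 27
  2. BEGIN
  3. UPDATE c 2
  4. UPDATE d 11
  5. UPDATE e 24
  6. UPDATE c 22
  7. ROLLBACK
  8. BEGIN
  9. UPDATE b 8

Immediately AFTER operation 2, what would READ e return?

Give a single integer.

Initial committed: {b=10, c=7, d=8, e=14}
Op 1: UPDATE e=27 (auto-commit; committed e=27)
Op 2: BEGIN: in_txn=True, pending={}
After op 2: visible(e) = 27 (pending={}, committed={b=10, c=7, d=8, e=27})

Answer: 27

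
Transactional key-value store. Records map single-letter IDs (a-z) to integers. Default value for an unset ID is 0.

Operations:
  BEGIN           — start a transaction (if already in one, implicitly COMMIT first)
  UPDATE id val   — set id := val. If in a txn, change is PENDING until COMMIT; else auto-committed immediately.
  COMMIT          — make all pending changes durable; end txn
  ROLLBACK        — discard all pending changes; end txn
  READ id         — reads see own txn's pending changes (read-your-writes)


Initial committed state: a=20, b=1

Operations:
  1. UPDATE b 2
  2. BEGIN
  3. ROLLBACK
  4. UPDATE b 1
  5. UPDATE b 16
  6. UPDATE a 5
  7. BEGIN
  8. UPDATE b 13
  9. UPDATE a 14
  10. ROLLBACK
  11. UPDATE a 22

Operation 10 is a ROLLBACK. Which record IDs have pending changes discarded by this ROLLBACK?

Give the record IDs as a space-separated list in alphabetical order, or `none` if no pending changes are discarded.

Initial committed: {a=20, b=1}
Op 1: UPDATE b=2 (auto-commit; committed b=2)
Op 2: BEGIN: in_txn=True, pending={}
Op 3: ROLLBACK: discarded pending []; in_txn=False
Op 4: UPDATE b=1 (auto-commit; committed b=1)
Op 5: UPDATE b=16 (auto-commit; committed b=16)
Op 6: UPDATE a=5 (auto-commit; committed a=5)
Op 7: BEGIN: in_txn=True, pending={}
Op 8: UPDATE b=13 (pending; pending now {b=13})
Op 9: UPDATE a=14 (pending; pending now {a=14, b=13})
Op 10: ROLLBACK: discarded pending ['a', 'b']; in_txn=False
Op 11: UPDATE a=22 (auto-commit; committed a=22)
ROLLBACK at op 10 discards: ['a', 'b']

Answer: a b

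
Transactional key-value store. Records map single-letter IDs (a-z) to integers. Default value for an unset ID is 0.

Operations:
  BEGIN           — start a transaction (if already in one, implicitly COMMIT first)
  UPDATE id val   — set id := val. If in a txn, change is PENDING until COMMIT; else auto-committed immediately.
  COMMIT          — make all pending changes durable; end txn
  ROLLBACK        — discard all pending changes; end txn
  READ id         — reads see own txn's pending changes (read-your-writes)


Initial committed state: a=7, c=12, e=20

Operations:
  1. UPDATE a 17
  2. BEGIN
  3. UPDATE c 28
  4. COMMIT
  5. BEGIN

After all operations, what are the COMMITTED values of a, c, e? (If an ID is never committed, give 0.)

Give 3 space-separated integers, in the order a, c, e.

Answer: 17 28 20

Derivation:
Initial committed: {a=7, c=12, e=20}
Op 1: UPDATE a=17 (auto-commit; committed a=17)
Op 2: BEGIN: in_txn=True, pending={}
Op 3: UPDATE c=28 (pending; pending now {c=28})
Op 4: COMMIT: merged ['c'] into committed; committed now {a=17, c=28, e=20}
Op 5: BEGIN: in_txn=True, pending={}
Final committed: {a=17, c=28, e=20}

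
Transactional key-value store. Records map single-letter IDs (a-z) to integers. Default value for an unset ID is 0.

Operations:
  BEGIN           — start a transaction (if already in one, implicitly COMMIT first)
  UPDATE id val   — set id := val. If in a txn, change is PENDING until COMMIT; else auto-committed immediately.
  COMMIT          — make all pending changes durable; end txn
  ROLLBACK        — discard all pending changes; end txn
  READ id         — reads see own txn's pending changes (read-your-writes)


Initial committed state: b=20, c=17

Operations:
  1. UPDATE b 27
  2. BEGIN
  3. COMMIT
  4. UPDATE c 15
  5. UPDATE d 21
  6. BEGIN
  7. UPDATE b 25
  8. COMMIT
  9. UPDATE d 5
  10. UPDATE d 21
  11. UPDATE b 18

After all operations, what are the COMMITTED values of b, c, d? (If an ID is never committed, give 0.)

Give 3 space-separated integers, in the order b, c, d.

Initial committed: {b=20, c=17}
Op 1: UPDATE b=27 (auto-commit; committed b=27)
Op 2: BEGIN: in_txn=True, pending={}
Op 3: COMMIT: merged [] into committed; committed now {b=27, c=17}
Op 4: UPDATE c=15 (auto-commit; committed c=15)
Op 5: UPDATE d=21 (auto-commit; committed d=21)
Op 6: BEGIN: in_txn=True, pending={}
Op 7: UPDATE b=25 (pending; pending now {b=25})
Op 8: COMMIT: merged ['b'] into committed; committed now {b=25, c=15, d=21}
Op 9: UPDATE d=5 (auto-commit; committed d=5)
Op 10: UPDATE d=21 (auto-commit; committed d=21)
Op 11: UPDATE b=18 (auto-commit; committed b=18)
Final committed: {b=18, c=15, d=21}

Answer: 18 15 21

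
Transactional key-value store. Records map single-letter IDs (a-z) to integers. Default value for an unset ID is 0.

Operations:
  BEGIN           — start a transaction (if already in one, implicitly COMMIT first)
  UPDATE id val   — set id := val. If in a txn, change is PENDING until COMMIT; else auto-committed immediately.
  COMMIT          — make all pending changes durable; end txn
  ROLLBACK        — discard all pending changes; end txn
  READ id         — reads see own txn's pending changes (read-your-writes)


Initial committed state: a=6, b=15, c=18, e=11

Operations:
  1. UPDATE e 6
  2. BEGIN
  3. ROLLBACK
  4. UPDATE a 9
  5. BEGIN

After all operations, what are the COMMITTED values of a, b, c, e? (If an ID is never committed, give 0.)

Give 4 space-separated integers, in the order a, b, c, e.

Initial committed: {a=6, b=15, c=18, e=11}
Op 1: UPDATE e=6 (auto-commit; committed e=6)
Op 2: BEGIN: in_txn=True, pending={}
Op 3: ROLLBACK: discarded pending []; in_txn=False
Op 4: UPDATE a=9 (auto-commit; committed a=9)
Op 5: BEGIN: in_txn=True, pending={}
Final committed: {a=9, b=15, c=18, e=6}

Answer: 9 15 18 6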